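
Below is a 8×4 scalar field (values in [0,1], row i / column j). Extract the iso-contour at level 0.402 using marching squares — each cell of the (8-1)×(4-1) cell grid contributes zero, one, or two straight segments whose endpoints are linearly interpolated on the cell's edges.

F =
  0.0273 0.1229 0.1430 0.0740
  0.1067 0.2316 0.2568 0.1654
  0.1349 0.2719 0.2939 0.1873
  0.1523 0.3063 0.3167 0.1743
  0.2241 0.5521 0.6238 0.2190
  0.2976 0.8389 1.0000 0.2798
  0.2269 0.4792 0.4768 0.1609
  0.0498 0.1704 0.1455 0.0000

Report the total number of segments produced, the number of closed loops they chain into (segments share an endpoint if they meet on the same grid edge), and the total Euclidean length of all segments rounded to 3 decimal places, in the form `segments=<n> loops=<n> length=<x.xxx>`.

segments=10 loops=1 length=8.778

cell (3,0): code 0100 → (3.389,1.000)–(4.000,0.542)
cell (3,1): code 1100 → (3.278,2.000)–(3.389,1.000)
cell (3,2): code 1000 → (4.000,2.548)–(3.278,2.000)
cell (4,0): code 0110 → (4.000,0.542)–(5.000,0.193)
cell (4,2): code 1001 → (5.000,2.830)–(4.000,2.548)
cell (5,0): code 0110 → (5.000,0.193)–(6.000,0.694)
cell (5,2): code 1001 → (6.000,2.237)–(5.000,2.830)
cell (6,0): code 0010 → (6.000,0.694)–(6.250,1.000)
cell (6,1): code 0011 → (6.250,1.000)–(6.226,2.000)
cell (6,2): code 0001 → (6.226,2.000)–(6.000,2.237)
total: 10 segments, chained into 1 closed loop(s), length Σ = 8.778319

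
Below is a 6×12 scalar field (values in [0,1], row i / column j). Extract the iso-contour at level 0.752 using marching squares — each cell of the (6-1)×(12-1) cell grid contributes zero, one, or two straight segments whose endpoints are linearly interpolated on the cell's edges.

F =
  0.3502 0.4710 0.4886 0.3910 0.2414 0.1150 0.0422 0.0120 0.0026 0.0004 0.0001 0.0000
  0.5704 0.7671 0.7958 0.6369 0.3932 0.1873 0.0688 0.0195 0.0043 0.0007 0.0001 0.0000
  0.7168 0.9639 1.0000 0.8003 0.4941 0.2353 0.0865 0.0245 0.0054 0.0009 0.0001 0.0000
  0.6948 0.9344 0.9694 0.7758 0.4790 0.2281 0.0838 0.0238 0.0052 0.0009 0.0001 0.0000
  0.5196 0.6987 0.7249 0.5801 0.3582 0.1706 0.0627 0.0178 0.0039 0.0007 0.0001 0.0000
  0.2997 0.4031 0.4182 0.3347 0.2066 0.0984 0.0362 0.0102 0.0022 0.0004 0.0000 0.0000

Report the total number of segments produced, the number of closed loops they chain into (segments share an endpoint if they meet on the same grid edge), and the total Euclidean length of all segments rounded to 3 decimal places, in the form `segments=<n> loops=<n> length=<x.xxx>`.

cell (0,0): code 0100 → (0.949,1.000)–(1.000,0.923)
cell (0,1): code 1100 → (0.857,2.000)–(0.949,1.000)
cell (0,2): code 1000 → (1.000,2.276)–(0.857,2.000)
cell (1,0): code 0110 → (1.000,0.923)–(2.000,0.142)
cell (1,2): code 1101 → (1.704,3.000)–(1.000,2.276)
cell (1,3): code 1000 → (2.000,3.158)–(1.704,3.000)
cell (2,0): code 0110 → (2.000,0.142)–(3.000,0.239)
cell (2,3): code 1001 → (3.000,3.080)–(2.000,3.158)
cell (3,0): code 0010 → (3.000,0.239)–(3.774,1.000)
cell (3,1): code 0011 → (3.774,1.000)–(3.889,2.000)
cell (3,2): code 0011 → (3.889,2.000)–(3.122,3.000)
cell (3,3): code 0001 → (3.122,3.000)–(3.000,3.080)
total: 12 segments, chained into 1 closed loop(s), length Σ = 9.526894

segments=12 loops=1 length=9.527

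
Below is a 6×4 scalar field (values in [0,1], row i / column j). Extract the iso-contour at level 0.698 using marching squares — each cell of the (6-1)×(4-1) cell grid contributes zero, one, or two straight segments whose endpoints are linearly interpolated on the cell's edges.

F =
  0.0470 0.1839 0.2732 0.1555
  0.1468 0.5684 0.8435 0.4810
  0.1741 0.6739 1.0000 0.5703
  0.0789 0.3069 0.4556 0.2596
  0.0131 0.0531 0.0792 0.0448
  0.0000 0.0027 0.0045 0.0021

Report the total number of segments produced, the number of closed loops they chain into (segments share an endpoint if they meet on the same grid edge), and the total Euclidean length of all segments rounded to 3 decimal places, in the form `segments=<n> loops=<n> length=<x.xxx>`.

cell (0,1): code 0100 → (0.745,2.000)–(1.000,1.471)
cell (0,2): code 1000 → (1.000,2.401)–(0.745,2.000)
cell (1,1): code 0110 → (1.000,1.471)–(2.000,1.074)
cell (1,2): code 1001 → (2.000,2.703)–(1.000,2.401)
cell (2,1): code 0010 → (2.000,1.074)–(2.555,2.000)
cell (2,2): code 0001 → (2.555,2.000)–(2.000,2.703)
total: 6 segments, chained into 1 closed loop(s), length Σ = 5.158159

segments=6 loops=1 length=5.158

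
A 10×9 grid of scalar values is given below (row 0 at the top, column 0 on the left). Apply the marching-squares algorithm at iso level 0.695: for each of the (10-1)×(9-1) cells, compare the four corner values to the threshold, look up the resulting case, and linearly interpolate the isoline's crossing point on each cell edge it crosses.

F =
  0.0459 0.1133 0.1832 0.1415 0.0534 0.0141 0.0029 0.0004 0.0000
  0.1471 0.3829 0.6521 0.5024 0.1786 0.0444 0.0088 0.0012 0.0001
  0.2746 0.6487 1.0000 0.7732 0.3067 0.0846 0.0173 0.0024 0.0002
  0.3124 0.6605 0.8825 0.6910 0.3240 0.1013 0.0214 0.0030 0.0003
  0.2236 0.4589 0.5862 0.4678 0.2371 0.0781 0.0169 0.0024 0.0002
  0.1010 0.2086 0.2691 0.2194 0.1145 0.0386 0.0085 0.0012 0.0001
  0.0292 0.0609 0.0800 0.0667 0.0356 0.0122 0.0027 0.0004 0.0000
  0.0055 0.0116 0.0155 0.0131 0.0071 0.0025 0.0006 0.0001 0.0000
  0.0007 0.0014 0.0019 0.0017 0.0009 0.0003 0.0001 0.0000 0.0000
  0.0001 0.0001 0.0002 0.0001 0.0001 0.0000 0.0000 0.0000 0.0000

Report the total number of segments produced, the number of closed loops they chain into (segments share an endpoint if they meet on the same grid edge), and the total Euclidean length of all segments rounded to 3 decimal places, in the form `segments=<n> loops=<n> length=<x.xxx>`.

segments=8 loops=1 length=6.968

cell (1,1): code 0100 → (1.123,2.000)–(2.000,1.132)
cell (1,2): code 1100 → (1.711,3.000)–(1.123,2.000)
cell (1,3): code 1000 → (2.000,3.168)–(1.711,3.000)
cell (2,1): code 0110 → (2.000,1.132)–(3.000,1.155)
cell (2,2): code 1011 → (3.000,2.979)–(2.951,3.000)
cell (2,3): code 0001 → (2.951,3.000)–(2.000,3.168)
cell (3,1): code 0010 → (3.000,1.155)–(3.633,2.000)
cell (3,2): code 0001 → (3.633,2.000)–(3.000,2.979)
total: 8 segments, chained into 1 closed loop(s), length Σ = 6.968153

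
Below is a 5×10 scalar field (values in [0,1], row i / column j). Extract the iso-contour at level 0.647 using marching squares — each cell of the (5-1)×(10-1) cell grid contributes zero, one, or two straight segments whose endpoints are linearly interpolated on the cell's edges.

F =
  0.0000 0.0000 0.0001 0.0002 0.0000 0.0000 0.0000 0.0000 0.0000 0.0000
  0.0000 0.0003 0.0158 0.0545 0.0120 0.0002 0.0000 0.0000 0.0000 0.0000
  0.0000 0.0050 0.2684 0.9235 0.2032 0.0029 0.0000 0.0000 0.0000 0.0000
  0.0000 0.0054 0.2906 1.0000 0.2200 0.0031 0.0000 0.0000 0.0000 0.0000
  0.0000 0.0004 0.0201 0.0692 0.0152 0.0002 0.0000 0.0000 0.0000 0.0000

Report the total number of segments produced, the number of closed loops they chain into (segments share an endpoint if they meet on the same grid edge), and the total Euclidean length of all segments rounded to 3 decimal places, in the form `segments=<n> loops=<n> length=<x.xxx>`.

segments=6 loops=1 length=4.248

cell (1,2): code 0100 → (1.682,3.000)–(2.000,2.578)
cell (1,3): code 1000 → (2.000,3.384)–(1.682,3.000)
cell (2,2): code 0110 → (2.000,2.578)–(3.000,2.502)
cell (2,3): code 1001 → (3.000,3.453)–(2.000,3.384)
cell (3,2): code 0010 → (3.000,2.502)–(3.379,3.000)
cell (3,3): code 0001 → (3.379,3.000)–(3.000,3.453)
total: 6 segments, chained into 1 closed loop(s), length Σ = 4.248472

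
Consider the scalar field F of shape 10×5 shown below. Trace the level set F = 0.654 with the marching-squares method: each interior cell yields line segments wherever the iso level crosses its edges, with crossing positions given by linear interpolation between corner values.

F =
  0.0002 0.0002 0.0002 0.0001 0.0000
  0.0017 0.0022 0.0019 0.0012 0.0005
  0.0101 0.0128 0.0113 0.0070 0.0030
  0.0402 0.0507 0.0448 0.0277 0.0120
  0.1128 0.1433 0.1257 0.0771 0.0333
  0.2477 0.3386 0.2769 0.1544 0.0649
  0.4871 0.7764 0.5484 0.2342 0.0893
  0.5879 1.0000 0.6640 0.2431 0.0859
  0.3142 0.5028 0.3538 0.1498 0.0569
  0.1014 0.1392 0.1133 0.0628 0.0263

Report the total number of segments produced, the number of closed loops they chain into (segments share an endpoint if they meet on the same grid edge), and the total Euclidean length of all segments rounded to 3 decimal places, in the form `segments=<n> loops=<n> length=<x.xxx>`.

segments=8 loops=1 length=5.640

cell (5,0): code 0100 → (5.720,1.000)–(6.000,0.577)
cell (5,1): code 1000 → (6.000,1.537)–(5.720,1.000)
cell (6,0): code 0110 → (6.000,0.577)–(7.000,0.160)
cell (6,1): code 1101 → (6.913,2.000)–(6.000,1.537)
cell (6,2): code 1000 → (7.000,2.024)–(6.913,2.000)
cell (7,0): code 0010 → (7.000,0.160)–(7.696,1.000)
cell (7,1): code 0011 → (7.696,1.000)–(7.032,2.000)
cell (7,2): code 0001 → (7.032,2.000)–(7.000,2.024)
total: 8 segments, chained into 1 closed loop(s), length Σ = 5.640321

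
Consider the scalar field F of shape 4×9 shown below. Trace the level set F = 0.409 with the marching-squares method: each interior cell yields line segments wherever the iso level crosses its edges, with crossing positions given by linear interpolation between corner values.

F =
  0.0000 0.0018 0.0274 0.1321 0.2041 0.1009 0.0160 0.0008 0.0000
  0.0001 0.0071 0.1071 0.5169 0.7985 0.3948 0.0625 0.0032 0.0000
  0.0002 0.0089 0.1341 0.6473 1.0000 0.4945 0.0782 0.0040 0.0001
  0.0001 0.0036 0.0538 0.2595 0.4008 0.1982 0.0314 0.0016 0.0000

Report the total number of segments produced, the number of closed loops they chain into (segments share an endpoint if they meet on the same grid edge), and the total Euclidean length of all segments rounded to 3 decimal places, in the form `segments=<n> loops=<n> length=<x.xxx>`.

cell (0,2): code 0100 → (0.720,3.000)–(1.000,2.737)
cell (0,3): code 1100 → (0.345,4.000)–(0.720,3.000)
cell (0,4): code 1000 → (1.000,4.965)–(0.345,4.000)
cell (1,2): code 0110 → (1.000,2.737)–(2.000,2.536)
cell (1,4): code 1101 → (1.142,5.000)–(1.000,4.965)
cell (1,5): code 1000 → (2.000,5.205)–(1.142,5.000)
cell (2,2): code 0010 → (2.000,2.536)–(2.614,3.000)
cell (2,3): code 0011 → (2.614,3.000)–(2.986,4.000)
cell (2,4): code 0011 → (2.986,4.000)–(2.289,5.000)
cell (2,5): code 0001 → (2.289,5.000)–(2.000,5.205)
total: 10 segments, chained into 1 closed loop(s), length Σ = 8.078104

segments=10 loops=1 length=8.078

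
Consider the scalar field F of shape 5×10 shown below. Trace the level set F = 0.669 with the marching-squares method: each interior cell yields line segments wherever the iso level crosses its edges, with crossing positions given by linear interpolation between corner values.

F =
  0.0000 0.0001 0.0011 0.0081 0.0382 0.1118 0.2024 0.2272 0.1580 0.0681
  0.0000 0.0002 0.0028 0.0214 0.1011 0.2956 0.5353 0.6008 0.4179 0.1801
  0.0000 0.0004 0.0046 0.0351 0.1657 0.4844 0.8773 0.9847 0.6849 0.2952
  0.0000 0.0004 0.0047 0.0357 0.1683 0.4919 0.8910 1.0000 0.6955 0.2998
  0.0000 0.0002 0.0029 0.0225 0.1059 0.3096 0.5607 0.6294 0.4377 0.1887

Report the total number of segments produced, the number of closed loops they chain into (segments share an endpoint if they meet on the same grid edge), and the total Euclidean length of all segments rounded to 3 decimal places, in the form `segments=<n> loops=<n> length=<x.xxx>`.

segments=10 loops=1 length=8.454

cell (1,5): code 0100 → (1.391,6.000)–(2.000,5.470)
cell (1,6): code 1100 → (1.178,7.000)–(1.391,6.000)
cell (1,7): code 1100 → (1.940,8.000)–(1.178,7.000)
cell (1,8): code 1000 → (2.000,8.041)–(1.940,8.000)
cell (2,5): code 0110 → (2.000,5.470)–(3.000,5.444)
cell (2,8): code 1001 → (3.000,8.067)–(2.000,8.041)
cell (3,5): code 0010 → (3.000,5.444)–(3.672,6.000)
cell (3,6): code 0011 → (3.672,6.000)–(3.893,7.000)
cell (3,7): code 0011 → (3.893,7.000)–(3.103,8.000)
cell (3,8): code 0001 → (3.103,8.000)–(3.000,8.067)
total: 10 segments, chained into 1 closed loop(s), length Σ = 8.454450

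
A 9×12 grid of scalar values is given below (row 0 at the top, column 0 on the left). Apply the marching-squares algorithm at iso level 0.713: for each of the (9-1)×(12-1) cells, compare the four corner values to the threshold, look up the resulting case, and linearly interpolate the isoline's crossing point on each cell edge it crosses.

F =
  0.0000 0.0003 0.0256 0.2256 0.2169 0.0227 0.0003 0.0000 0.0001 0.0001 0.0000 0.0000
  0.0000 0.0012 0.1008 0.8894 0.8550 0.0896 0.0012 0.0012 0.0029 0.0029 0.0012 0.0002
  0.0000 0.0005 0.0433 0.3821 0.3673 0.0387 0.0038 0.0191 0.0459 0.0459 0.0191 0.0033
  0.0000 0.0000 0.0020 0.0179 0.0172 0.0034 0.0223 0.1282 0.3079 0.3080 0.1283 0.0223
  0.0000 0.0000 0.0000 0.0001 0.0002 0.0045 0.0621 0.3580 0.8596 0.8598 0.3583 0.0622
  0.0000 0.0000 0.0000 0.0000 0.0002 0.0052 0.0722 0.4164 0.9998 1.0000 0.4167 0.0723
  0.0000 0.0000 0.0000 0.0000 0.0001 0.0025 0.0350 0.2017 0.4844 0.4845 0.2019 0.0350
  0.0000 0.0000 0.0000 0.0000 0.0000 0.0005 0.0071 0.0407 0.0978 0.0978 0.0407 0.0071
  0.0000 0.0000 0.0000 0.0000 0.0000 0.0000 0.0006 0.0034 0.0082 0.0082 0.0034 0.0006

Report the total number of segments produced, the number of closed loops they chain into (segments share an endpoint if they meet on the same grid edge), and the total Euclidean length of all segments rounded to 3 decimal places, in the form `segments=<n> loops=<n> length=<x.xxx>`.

cell (0,2): code 0100 → (0.734,3.000)–(1.000,2.776)
cell (0,3): code 1100 → (0.777,4.000)–(0.734,3.000)
cell (0,4): code 1000 → (1.000,4.186)–(0.777,4.000)
cell (1,2): code 0010 → (1.000,2.776)–(1.348,3.000)
cell (1,3): code 0011 → (1.348,3.000)–(1.291,4.000)
cell (1,4): code 0001 → (1.291,4.000)–(1.000,4.186)
cell (3,7): code 0100 → (3.734,8.000)–(4.000,7.708)
cell (3,8): code 1100 → (3.734,9.000)–(3.734,8.000)
cell (3,9): code 1000 → (4.000,9.293)–(3.734,9.000)
cell (4,7): code 0110 → (4.000,7.708)–(5.000,7.508)
cell (4,9): code 1001 → (5.000,9.492)–(4.000,9.293)
cell (5,7): code 0010 → (5.000,7.508)–(5.556,8.000)
cell (5,8): code 0011 → (5.556,8.000)–(5.557,9.000)
cell (5,9): code 0001 → (5.557,9.000)–(5.000,9.492)
total: 14 segments, chained into 2 closed loop(s), length Σ = 9.713727

segments=14 loops=2 length=9.714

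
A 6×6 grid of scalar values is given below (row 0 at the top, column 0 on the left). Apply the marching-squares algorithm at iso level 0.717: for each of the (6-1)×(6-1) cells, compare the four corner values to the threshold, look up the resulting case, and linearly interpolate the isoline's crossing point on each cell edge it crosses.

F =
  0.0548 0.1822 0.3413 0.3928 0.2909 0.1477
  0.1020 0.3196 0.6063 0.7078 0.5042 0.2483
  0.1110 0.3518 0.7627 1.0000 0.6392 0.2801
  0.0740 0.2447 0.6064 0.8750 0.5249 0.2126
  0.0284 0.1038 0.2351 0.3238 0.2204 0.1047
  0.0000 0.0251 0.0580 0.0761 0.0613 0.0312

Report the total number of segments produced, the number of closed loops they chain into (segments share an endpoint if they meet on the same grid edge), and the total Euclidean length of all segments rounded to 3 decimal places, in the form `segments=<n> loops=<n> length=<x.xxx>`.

cell (1,1): code 0100 → (1.708,2.000)–(2.000,1.889)
cell (1,2): code 1100 → (1.031,3.000)–(1.708,2.000)
cell (1,3): code 1000 → (2.000,3.784)–(1.031,3.000)
cell (2,1): code 0010 → (2.000,1.889)–(2.292,2.000)
cell (2,2): code 0111 → (2.292,2.000)–(3.000,2.412)
cell (2,3): code 1001 → (3.000,3.451)–(2.000,3.784)
cell (3,2): code 0010 → (3.000,2.412)–(3.287,3.000)
cell (3,3): code 0001 → (3.287,3.000)–(3.000,3.451)
total: 8 segments, chained into 1 closed loop(s), length Σ = 6.140707

segments=8 loops=1 length=6.141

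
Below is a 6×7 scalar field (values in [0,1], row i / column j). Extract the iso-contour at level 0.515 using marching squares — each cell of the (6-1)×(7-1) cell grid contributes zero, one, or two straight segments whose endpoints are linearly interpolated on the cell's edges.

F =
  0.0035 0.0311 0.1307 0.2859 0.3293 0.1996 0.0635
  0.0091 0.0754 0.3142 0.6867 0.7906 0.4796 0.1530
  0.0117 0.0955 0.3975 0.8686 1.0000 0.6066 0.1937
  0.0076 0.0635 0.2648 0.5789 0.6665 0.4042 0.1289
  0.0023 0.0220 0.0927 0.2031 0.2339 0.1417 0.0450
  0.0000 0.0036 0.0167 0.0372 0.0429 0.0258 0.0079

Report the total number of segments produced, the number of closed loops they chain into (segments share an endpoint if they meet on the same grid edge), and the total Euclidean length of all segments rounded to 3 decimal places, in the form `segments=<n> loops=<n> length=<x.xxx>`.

segments=12 loops=1 length=9.101

cell (0,2): code 0100 → (0.572,3.000)–(1.000,2.539)
cell (0,3): code 1100 → (0.403,4.000)–(0.572,3.000)
cell (0,4): code 1000 → (1.000,4.886)–(0.403,4.000)
cell (1,2): code 0110 → (1.000,2.539)–(2.000,2.249)
cell (1,4): code 1101 → (1.279,5.000)–(1.000,4.886)
cell (1,5): code 1000 → (2.000,5.222)–(1.279,5.000)
cell (2,2): code 0110 → (2.000,2.249)–(3.000,2.797)
cell (2,4): code 1011 → (3.000,4.578)–(2.453,5.000)
cell (2,5): code 0001 → (2.453,5.000)–(2.000,5.222)
cell (3,2): code 0010 → (3.000,2.797)–(3.170,3.000)
cell (3,3): code 0011 → (3.170,3.000)–(3.350,4.000)
cell (3,4): code 0001 → (3.350,4.000)–(3.000,4.578)
total: 12 segments, chained into 1 closed loop(s), length Σ = 9.101093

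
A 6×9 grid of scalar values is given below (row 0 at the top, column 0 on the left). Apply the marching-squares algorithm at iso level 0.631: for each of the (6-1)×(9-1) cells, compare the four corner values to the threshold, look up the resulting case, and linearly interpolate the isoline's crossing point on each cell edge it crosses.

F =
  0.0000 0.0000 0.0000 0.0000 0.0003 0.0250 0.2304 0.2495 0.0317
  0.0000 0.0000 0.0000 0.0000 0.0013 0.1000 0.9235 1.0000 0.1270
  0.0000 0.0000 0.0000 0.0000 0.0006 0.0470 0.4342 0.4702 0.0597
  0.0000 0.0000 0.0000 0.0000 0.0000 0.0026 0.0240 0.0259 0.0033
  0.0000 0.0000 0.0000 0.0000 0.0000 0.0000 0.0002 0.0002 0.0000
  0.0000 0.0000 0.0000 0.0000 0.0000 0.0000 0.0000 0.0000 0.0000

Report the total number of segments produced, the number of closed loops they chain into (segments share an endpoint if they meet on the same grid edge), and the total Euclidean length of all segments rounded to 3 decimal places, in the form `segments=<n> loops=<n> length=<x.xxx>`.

segments=6 loops=1 length=4.717

cell (0,5): code 0100 → (0.578,6.000)–(1.000,5.645)
cell (0,6): code 1100 → (0.508,7.000)–(0.578,6.000)
cell (0,7): code 1000 → (1.000,7.423)–(0.508,7.000)
cell (1,5): code 0010 → (1.000,5.645)–(1.598,6.000)
cell (1,6): code 0011 → (1.598,6.000)–(1.696,7.000)
cell (1,7): code 0001 → (1.696,7.000)–(1.000,7.423)
total: 6 segments, chained into 1 closed loop(s), length Σ = 4.717328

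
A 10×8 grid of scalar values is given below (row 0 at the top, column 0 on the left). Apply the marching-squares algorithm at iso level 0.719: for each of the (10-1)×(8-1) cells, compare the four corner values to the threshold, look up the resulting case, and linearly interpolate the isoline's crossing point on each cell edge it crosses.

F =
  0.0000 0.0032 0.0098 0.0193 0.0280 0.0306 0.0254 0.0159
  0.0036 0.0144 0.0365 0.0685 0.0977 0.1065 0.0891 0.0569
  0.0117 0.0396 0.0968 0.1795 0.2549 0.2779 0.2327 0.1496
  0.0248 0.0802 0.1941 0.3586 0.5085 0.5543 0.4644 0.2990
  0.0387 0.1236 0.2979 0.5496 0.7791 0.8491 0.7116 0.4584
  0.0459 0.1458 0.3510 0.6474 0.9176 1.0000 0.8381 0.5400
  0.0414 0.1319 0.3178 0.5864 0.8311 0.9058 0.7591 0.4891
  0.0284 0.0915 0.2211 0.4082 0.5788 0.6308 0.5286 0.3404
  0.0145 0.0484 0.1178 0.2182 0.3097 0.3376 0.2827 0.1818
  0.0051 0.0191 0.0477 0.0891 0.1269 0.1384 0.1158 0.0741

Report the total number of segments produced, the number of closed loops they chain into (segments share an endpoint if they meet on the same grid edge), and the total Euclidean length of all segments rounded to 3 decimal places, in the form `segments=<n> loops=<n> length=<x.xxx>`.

segments=12 loops=1 length=9.703

cell (3,3): code 0100 → (3.778,4.000)–(4.000,3.738)
cell (3,4): code 1100 → (3.559,5.000)–(3.778,4.000)
cell (3,5): code 1000 → (4.000,5.946)–(3.559,5.000)
cell (4,3): code 0110 → (4.000,3.738)–(5.000,3.265)
cell (4,5): code 1101 → (4.058,6.000)–(4.000,5.946)
cell (4,6): code 1000 → (5.000,6.400)–(4.058,6.000)
cell (5,3): code 0110 → (5.000,3.265)–(6.000,3.542)
cell (5,6): code 1001 → (6.000,6.149)–(5.000,6.400)
cell (6,3): code 0010 → (6.000,3.542)–(6.444,4.000)
cell (6,4): code 0011 → (6.444,4.000)–(6.679,5.000)
cell (6,5): code 0011 → (6.679,5.000)–(6.174,6.000)
cell (6,6): code 0001 → (6.174,6.000)–(6.000,6.149)
total: 12 segments, chained into 1 closed loop(s), length Σ = 9.702923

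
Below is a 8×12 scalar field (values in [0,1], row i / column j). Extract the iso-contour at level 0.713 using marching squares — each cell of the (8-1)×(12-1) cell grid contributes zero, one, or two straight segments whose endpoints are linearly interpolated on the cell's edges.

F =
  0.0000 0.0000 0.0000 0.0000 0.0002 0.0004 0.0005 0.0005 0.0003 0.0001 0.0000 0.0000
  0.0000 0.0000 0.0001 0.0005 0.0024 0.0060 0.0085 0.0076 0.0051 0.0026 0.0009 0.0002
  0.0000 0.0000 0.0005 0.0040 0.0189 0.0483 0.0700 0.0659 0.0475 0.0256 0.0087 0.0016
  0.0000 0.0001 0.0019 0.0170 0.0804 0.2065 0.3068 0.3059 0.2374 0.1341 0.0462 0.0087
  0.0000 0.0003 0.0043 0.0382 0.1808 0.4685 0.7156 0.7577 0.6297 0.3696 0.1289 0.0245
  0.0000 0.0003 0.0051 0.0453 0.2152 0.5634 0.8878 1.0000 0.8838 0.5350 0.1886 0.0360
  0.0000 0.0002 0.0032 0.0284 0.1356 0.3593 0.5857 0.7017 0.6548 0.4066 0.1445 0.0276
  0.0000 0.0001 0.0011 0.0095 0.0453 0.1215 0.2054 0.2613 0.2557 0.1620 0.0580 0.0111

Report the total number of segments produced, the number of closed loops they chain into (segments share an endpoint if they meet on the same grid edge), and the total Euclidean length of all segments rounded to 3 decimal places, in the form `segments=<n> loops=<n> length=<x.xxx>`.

segments=10 loops=1 length=7.848

cell (3,5): code 0100 → (3.994,6.000)–(4.000,5.989)
cell (3,6): code 1100 → (3.901,7.000)–(3.994,6.000)
cell (3,7): code 1000 → (4.000,7.349)–(3.901,7.000)
cell (4,5): code 0110 → (4.000,5.989)–(5.000,5.461)
cell (4,7): code 1101 → (4.328,8.000)–(4.000,7.349)
cell (4,8): code 1000 → (5.000,8.490)–(4.328,8.000)
cell (5,5): code 0010 → (5.000,5.461)–(5.579,6.000)
cell (5,6): code 0011 → (5.579,6.000)–(5.962,7.000)
cell (5,7): code 0011 → (5.962,7.000)–(5.746,8.000)
cell (5,8): code 0001 → (5.746,8.000)–(5.000,8.490)
total: 10 segments, chained into 1 closed loop(s), length Σ = 7.847861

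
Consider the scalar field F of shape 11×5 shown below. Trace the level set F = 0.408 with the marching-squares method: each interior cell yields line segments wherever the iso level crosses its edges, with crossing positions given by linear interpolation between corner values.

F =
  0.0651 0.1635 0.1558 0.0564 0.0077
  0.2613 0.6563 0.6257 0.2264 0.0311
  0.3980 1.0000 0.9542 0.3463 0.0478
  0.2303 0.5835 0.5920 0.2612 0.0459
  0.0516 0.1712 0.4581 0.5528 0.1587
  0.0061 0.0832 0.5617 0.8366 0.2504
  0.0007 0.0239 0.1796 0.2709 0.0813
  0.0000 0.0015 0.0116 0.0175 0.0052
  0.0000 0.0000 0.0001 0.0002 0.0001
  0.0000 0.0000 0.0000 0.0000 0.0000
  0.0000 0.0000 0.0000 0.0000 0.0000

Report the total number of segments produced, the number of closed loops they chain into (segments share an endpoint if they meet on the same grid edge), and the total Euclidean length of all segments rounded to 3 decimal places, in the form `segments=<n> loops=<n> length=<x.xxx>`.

cell (0,0): code 0100 → (0.496,1.000)–(1.000,0.371)
cell (0,1): code 1100 → (0.537,2.000)–(0.496,1.000)
cell (0,2): code 1000 → (1.000,2.545)–(0.537,2.000)
cell (1,0): code 0110 → (1.000,0.371)–(2.000,0.017)
cell (1,2): code 1001 → (2.000,2.899)–(1.000,2.545)
cell (2,0): code 0110 → (2.000,0.017)–(3.000,0.503)
cell (2,2): code 1001 → (3.000,2.556)–(2.000,2.899)
cell (3,0): code 0010 → (3.000,0.503)–(3.426,1.000)
cell (3,1): code 0111 → (3.426,1.000)–(4.000,1.825)
cell (3,2): code 1101 → (3.503,3.000)–(3.000,2.556)
cell (3,3): code 1000 → (4.000,3.367)–(3.503,3.000)
cell (4,1): code 0110 → (4.000,1.825)–(5.000,1.679)
cell (4,3): code 1001 → (5.000,3.731)–(4.000,3.367)
cell (5,1): code 0010 → (5.000,1.679)–(5.402,2.000)
cell (5,2): code 0011 → (5.402,2.000)–(5.758,3.000)
cell (5,3): code 0001 → (5.758,3.000)–(5.000,3.731)
total: 16 segments, chained into 1 closed loop(s), length Σ = 14.464931

segments=16 loops=1 length=14.465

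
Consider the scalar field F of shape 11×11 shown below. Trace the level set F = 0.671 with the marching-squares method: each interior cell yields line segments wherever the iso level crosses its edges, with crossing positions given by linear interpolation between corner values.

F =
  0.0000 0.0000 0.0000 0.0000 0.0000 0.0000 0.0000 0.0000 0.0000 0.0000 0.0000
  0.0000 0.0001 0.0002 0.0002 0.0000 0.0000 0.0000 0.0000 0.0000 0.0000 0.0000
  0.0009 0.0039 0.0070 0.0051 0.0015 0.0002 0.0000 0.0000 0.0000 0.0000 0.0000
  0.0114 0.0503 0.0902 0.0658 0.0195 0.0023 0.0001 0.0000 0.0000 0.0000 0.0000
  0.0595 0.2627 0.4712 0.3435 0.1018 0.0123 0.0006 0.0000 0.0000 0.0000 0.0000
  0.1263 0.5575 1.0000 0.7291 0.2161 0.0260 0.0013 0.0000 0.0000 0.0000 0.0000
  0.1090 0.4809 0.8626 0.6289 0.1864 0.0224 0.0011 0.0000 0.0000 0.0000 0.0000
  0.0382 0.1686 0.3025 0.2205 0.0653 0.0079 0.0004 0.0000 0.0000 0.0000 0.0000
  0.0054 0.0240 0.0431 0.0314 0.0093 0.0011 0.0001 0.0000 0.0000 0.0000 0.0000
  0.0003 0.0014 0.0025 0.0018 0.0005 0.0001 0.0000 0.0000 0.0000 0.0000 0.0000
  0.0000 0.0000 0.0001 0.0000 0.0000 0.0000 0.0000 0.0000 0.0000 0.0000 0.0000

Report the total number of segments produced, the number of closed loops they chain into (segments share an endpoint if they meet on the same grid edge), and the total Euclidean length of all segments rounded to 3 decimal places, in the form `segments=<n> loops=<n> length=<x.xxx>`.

segments=8 loops=1 length=5.836

cell (4,1): code 0100 → (4.378,2.000)–(5.000,1.256)
cell (4,2): code 1100 → (4.849,3.000)–(4.378,2.000)
cell (4,3): code 1000 → (5.000,3.113)–(4.849,3.000)
cell (5,1): code 0110 → (5.000,1.256)–(6.000,1.498)
cell (5,2): code 1011 → (6.000,2.820)–(5.580,3.000)
cell (5,3): code 0001 → (5.580,3.000)–(5.000,3.113)
cell (6,1): code 0010 → (6.000,1.498)–(6.342,2.000)
cell (6,2): code 0001 → (6.342,2.000)–(6.000,2.820)
total: 8 segments, chained into 1 closed loop(s), length Σ = 5.836054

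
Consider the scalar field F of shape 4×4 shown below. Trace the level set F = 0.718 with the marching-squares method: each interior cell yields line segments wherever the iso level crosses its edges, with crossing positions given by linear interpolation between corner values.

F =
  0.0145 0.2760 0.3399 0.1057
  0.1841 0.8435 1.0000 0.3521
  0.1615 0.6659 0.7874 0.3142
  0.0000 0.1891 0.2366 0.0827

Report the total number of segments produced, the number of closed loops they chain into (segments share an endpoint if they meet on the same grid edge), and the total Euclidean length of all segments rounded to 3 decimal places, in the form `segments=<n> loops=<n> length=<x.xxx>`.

segments=8 loops=1 length=4.993

cell (0,0): code 0100 → (0.779,1.000)–(1.000,0.810)
cell (0,1): code 1100 → (0.573,2.000)–(0.779,1.000)
cell (0,2): code 1000 → (1.000,2.435)–(0.573,2.000)
cell (1,0): code 0010 → (1.000,0.810)–(1.707,1.000)
cell (1,1): code 0111 → (1.707,1.000)–(2.000,1.429)
cell (1,2): code 1001 → (2.000,2.147)–(1.000,2.435)
cell (2,1): code 0010 → (2.000,1.429)–(2.126,2.000)
cell (2,2): code 0001 → (2.126,2.000)–(2.000,2.147)
total: 8 segments, chained into 1 closed loop(s), length Σ = 4.993120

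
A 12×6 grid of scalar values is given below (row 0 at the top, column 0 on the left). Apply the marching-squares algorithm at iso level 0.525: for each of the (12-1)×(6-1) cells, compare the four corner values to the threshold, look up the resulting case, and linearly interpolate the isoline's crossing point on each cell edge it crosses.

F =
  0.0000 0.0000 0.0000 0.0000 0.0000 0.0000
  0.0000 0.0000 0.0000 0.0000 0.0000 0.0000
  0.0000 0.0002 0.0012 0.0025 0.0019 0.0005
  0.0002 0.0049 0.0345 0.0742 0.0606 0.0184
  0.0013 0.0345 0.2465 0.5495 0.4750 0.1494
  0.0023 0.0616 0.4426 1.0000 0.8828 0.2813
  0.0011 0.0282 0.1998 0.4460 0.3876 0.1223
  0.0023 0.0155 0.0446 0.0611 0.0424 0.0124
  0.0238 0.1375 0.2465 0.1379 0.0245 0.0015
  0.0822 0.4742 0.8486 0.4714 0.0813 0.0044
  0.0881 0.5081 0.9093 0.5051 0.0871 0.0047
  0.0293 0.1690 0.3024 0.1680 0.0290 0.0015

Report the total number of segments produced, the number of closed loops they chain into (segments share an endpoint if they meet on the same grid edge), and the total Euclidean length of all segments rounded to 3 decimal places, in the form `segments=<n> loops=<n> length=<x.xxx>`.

segments=14 loops=2 length=12.917

cell (3,2): code 0100 → (3.948,3.000)–(4.000,2.919)
cell (3,3): code 1000 → (4.000,3.329)–(3.948,3.000)
cell (4,2): code 0110 → (4.000,2.919)–(5.000,2.148)
cell (4,3): code 1101 → (4.123,4.000)–(4.000,3.329)
cell (4,4): code 1000 → (5.000,4.595)–(4.123,4.000)
cell (5,2): code 0010 → (5.000,2.148)–(5.857,3.000)
cell (5,3): code 0011 → (5.857,3.000)–(5.723,4.000)
cell (5,4): code 0001 → (5.723,4.000)–(5.000,4.595)
cell (8,1): code 0100 → (8.463,2.000)–(9.000,1.136)
cell (8,2): code 1000 → (9.000,2.858)–(8.463,2.000)
cell (9,1): code 0110 → (9.000,1.136)–(10.000,1.042)
cell (9,2): code 1001 → (10.000,2.951)–(9.000,2.858)
cell (10,1): code 0010 → (10.000,1.042)–(10.633,2.000)
cell (10,2): code 0001 → (10.633,2.000)–(10.000,2.951)
total: 14 segments, chained into 2 closed loop(s), length Σ = 12.917144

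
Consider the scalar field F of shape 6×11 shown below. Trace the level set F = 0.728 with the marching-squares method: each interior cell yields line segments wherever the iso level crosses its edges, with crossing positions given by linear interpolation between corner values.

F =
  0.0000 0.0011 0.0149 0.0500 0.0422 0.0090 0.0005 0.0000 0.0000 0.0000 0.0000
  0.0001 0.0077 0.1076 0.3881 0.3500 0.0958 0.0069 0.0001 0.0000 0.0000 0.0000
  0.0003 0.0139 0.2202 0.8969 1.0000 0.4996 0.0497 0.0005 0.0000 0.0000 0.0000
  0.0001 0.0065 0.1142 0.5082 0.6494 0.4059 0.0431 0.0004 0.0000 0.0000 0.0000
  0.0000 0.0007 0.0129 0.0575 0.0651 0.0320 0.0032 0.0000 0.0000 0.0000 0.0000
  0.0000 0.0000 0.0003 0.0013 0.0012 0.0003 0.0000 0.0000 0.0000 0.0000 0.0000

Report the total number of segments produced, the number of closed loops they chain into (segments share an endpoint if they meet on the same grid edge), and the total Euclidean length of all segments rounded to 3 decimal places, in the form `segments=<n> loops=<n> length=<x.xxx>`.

cell (1,2): code 0100 → (1.668,3.000)–(2.000,2.750)
cell (1,3): code 1100 → (1.582,4.000)–(1.668,3.000)
cell (1,4): code 1000 → (2.000,4.544)–(1.582,4.000)
cell (2,2): code 0010 → (2.000,2.750)–(2.435,3.000)
cell (2,3): code 0011 → (2.435,3.000)–(2.776,4.000)
cell (2,4): code 0001 → (2.776,4.000)–(2.000,4.544)
total: 6 segments, chained into 1 closed loop(s), length Σ = 4.610068

segments=6 loops=1 length=4.610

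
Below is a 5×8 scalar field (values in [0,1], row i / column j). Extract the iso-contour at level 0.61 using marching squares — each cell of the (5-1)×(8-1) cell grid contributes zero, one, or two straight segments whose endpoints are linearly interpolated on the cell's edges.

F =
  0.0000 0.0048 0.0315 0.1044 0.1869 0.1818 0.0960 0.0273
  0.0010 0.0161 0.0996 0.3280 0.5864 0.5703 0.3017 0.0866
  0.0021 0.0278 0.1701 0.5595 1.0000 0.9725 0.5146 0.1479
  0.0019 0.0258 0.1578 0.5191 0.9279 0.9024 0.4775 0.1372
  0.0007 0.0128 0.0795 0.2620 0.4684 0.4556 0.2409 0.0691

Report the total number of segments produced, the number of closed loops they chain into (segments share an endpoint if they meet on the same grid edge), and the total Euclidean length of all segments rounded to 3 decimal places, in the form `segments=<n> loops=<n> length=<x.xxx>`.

segments=8 loops=1 length=8.496

cell (1,3): code 0100 → (1.057,4.000)–(2.000,3.115)
cell (1,4): code 1100 → (1.099,5.000)–(1.057,4.000)
cell (1,5): code 1000 → (2.000,5.792)–(1.099,5.000)
cell (2,3): code 0110 → (2.000,3.115)–(3.000,3.222)
cell (2,5): code 1001 → (3.000,5.688)–(2.000,5.792)
cell (3,3): code 0010 → (3.000,3.222)–(3.692,4.000)
cell (3,4): code 0011 → (3.692,4.000)–(3.654,5.000)
cell (3,5): code 0001 → (3.654,5.000)–(3.000,5.688)
total: 8 segments, chained into 1 closed loop(s), length Σ = 8.496245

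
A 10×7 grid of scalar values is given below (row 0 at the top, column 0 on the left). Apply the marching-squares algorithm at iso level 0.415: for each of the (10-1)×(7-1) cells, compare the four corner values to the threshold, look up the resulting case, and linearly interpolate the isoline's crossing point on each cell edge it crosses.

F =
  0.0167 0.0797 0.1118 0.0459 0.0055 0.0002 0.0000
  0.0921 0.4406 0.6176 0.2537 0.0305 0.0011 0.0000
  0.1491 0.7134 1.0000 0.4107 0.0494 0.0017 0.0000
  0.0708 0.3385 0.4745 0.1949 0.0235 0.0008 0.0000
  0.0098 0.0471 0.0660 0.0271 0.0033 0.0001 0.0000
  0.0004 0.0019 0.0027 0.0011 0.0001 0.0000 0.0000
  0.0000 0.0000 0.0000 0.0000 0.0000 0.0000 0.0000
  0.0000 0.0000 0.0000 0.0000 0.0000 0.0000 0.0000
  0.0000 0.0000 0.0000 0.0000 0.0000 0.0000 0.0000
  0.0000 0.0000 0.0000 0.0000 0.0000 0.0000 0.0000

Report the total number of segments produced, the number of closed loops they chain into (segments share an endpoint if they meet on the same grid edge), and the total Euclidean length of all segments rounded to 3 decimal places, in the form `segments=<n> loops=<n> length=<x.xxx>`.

cell (0,0): code 0100 → (0.929,1.000)–(1.000,0.927)
cell (0,1): code 1100 → (0.599,2.000)–(0.929,1.000)
cell (0,2): code 1000 → (1.000,2.557)–(0.599,2.000)
cell (1,0): code 0110 → (1.000,0.927)–(2.000,0.471)
cell (1,2): code 1001 → (2.000,2.993)–(1.000,2.557)
cell (2,0): code 0010 → (2.000,0.471)–(2.796,1.000)
cell (2,1): code 0111 → (2.796,1.000)–(3.000,1.562)
cell (2,2): code 1001 → (3.000,2.213)–(2.000,2.993)
cell (3,1): code 0010 → (3.000,1.562)–(3.146,2.000)
cell (3,2): code 0001 → (3.146,2.000)–(3.000,2.213)
total: 10 segments, chained into 1 closed loop(s), length Σ = 7.571701

segments=10 loops=1 length=7.572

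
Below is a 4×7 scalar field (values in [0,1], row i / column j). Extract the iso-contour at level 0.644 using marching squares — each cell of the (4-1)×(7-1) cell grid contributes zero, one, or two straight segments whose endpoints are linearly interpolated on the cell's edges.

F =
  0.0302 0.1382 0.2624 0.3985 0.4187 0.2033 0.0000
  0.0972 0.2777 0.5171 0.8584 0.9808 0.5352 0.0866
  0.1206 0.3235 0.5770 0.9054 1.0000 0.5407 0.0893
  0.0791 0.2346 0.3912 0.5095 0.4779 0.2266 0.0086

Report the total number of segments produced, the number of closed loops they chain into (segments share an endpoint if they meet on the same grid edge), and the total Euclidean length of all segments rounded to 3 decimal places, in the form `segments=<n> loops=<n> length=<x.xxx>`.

segments=8 loops=1 length=7.837

cell (0,2): code 0100 → (0.534,3.000)–(1.000,2.372)
cell (0,3): code 1100 → (0.401,4.000)–(0.534,3.000)
cell (0,4): code 1000 → (1.000,4.756)–(0.401,4.000)
cell (1,2): code 0110 → (1.000,2.372)–(2.000,2.204)
cell (1,4): code 1001 → (2.000,4.775)–(1.000,4.756)
cell (2,2): code 0010 → (2.000,2.204)–(2.660,3.000)
cell (2,3): code 0011 → (2.660,3.000)–(2.682,4.000)
cell (2,4): code 0001 → (2.682,4.000)–(2.000,4.775)
total: 8 segments, chained into 1 closed loop(s), length Σ = 7.836513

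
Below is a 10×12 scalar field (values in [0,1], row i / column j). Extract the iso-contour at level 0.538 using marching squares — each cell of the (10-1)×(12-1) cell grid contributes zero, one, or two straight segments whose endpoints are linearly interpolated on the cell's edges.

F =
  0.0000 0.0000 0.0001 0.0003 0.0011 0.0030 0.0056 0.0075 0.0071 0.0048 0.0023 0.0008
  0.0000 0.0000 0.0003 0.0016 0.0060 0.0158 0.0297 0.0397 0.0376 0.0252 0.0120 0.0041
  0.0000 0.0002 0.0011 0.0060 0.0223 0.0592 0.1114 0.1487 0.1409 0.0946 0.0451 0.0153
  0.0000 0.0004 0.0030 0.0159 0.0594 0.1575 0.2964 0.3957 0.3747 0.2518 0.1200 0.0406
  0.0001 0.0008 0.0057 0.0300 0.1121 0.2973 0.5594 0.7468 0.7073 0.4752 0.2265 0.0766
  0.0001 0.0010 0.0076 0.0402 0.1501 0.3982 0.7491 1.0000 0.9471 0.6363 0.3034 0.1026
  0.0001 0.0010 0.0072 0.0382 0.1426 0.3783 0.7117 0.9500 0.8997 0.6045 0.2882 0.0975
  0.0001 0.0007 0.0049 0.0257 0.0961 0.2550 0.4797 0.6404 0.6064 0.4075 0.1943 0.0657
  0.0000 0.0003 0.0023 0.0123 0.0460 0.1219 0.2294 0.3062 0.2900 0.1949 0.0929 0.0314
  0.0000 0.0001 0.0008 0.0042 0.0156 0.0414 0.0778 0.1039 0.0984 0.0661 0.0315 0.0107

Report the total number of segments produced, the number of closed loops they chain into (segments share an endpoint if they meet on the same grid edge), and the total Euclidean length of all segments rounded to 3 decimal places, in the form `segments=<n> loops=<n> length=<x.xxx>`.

cell (3,5): code 0100 → (3.919,6.000)–(4.000,5.918)
cell (3,6): code 1100 → (3.405,7.000)–(3.919,6.000)
cell (3,7): code 1100 → (3.491,8.000)–(3.405,7.000)
cell (3,8): code 1000 → (4.000,8.729)–(3.491,8.000)
cell (4,5): code 0110 → (4.000,5.918)–(5.000,5.398)
cell (4,8): code 1101 → (4.390,9.000)–(4.000,8.729)
cell (4,9): code 1000 → (5.000,9.295)–(4.390,9.000)
cell (5,5): code 0110 → (5.000,5.398)–(6.000,5.479)
cell (5,9): code 1001 → (6.000,9.210)–(5.000,9.295)
cell (6,5): code 0010 → (6.000,5.479)–(6.749,6.000)
cell (6,6): code 0111 → (6.749,6.000)–(7.000,6.363)
cell (6,8): code 1011 → (7.000,8.344)–(6.338,9.000)
cell (6,9): code 0001 → (6.338,9.000)–(6.000,9.210)
cell (7,6): code 0010 → (7.000,6.363)–(7.306,7.000)
cell (7,7): code 0011 → (7.306,7.000)–(7.216,8.000)
cell (7,8): code 0001 → (7.216,8.000)–(7.000,8.344)
total: 16 segments, chained into 1 closed loop(s), length Σ = 12.219627

segments=16 loops=1 length=12.220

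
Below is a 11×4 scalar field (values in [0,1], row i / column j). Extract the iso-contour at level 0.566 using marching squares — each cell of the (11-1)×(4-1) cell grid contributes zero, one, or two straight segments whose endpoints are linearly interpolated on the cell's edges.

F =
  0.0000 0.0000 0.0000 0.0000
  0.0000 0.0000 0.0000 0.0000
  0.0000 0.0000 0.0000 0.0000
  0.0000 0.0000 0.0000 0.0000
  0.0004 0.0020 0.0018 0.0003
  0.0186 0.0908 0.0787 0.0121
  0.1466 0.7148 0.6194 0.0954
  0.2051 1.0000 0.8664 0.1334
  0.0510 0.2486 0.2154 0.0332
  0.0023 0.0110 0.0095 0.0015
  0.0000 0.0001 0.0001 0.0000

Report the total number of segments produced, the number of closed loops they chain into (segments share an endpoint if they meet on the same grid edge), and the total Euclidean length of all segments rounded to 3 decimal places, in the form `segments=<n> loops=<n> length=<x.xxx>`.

segments=8 loops=1 length=6.010

cell (5,0): code 0100 → (5.762,1.000)–(6.000,0.738)
cell (5,1): code 1100 → (5.901,2.000)–(5.762,1.000)
cell (5,2): code 1000 → (6.000,2.102)–(5.901,2.000)
cell (6,0): code 0110 → (6.000,0.738)–(7.000,0.454)
cell (6,2): code 1001 → (7.000,2.410)–(6.000,2.102)
cell (7,0): code 0010 → (7.000,0.454)–(7.578,1.000)
cell (7,1): code 0011 → (7.578,1.000)–(7.461,2.000)
cell (7,2): code 0001 → (7.461,2.000)–(7.000,2.410)
total: 8 segments, chained into 1 closed loop(s), length Σ = 6.010390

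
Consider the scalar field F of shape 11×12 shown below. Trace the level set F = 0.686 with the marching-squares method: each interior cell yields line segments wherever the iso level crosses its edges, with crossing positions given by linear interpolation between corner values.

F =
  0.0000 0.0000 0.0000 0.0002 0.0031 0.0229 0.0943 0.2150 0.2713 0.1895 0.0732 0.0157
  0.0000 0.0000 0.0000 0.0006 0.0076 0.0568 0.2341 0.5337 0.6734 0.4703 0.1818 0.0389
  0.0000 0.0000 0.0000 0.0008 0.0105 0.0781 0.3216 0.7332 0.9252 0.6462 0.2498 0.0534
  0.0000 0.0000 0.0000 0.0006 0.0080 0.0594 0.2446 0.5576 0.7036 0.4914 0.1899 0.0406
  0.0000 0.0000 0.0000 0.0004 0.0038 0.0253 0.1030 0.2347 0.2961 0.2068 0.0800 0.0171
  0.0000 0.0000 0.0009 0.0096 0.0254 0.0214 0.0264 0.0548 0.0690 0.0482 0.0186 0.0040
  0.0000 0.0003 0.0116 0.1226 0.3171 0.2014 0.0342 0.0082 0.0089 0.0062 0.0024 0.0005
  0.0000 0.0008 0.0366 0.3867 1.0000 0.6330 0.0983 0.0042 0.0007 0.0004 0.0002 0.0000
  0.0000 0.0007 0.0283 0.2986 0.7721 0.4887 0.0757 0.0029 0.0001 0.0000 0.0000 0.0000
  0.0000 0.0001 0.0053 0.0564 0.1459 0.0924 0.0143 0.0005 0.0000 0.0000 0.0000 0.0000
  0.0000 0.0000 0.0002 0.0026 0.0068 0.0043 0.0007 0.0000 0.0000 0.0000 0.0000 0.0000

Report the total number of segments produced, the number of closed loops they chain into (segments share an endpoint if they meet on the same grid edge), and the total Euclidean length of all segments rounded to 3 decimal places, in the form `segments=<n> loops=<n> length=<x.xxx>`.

cell (1,6): code 0100 → (1.763,7.000)–(2.000,6.885)
cell (1,7): code 1100 → (1.050,8.000)–(1.763,7.000)
cell (1,8): code 1000 → (2.000,8.857)–(1.050,8.000)
cell (2,6): code 0010 → (2.000,6.885)–(2.269,7.000)
cell (2,7): code 0111 → (2.269,7.000)–(3.000,7.879)
cell (2,8): code 1001 → (3.000,8.083)–(2.000,8.857)
cell (3,7): code 0010 → (3.000,7.879)–(3.043,8.000)
cell (3,8): code 0001 → (3.043,8.000)–(3.000,8.083)
cell (6,3): code 0100 → (6.540,4.000)–(7.000,3.488)
cell (6,4): code 1000 → (7.000,4.856)–(6.540,4.000)
cell (7,3): code 0110 → (7.000,3.488)–(8.000,3.818)
cell (7,4): code 1001 → (8.000,4.304)–(7.000,4.856)
cell (8,3): code 0010 → (8.000,3.818)–(8.137,4.000)
cell (8,4): code 0001 → (8.137,4.000)–(8.000,4.304)
total: 14 segments, chained into 2 closed loop(s), length Σ = 10.109360

segments=14 loops=2 length=10.109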